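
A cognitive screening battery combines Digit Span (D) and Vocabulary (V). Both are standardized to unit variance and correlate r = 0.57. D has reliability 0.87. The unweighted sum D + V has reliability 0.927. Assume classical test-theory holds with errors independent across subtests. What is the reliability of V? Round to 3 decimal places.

0.901

Var(D+V) = 2 + 2·0.57 = 3.140.
True-score variance = ρ_D + ρ_V + 2·0.57, so 0.927 = (0.87 + ρ_V + 1.14) / 3.140.
ρ_V = 0.927·3.140 − 0.87 − 1.14 = 0.901.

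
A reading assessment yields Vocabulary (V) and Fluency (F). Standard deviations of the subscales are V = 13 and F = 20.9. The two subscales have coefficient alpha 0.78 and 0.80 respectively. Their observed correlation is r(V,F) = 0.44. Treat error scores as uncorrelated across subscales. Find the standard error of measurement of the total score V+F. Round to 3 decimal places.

11.160

Var(total) = 605.81 + 239.096 = 844.906.
True-score variance = 481.268 + 239.096 = 720.364, so reliability = 0.8526.
Error variance = 844.906 − 720.364 = 124.542; SEM = √124.542 = 11.160.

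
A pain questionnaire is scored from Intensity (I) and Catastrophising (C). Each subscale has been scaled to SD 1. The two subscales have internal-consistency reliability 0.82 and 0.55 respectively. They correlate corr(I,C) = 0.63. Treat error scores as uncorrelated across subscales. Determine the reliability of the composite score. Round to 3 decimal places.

Var(I+C) = 2 + 2·[0.63] = 2 + 1.26 = 3.26.
With uncorrelated errors the cross-covariances are all true-score covariance, so they carry over unchanged; only the diagonal terms shrink to ρᵢσᵢ².
True-score variance = [0.82 + 0.55] + 1.26 = 1.37 + 1.26 = 2.63.
Reliability = 2.63 / 3.26 = 0.807.

0.807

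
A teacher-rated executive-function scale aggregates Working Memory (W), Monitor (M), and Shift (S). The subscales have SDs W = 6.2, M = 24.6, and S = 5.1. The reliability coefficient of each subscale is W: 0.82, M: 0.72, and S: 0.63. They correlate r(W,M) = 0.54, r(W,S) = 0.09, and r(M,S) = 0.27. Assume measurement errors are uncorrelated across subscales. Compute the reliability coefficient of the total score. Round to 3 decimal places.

Var(W+M+S) = 6.2² + 24.6² + 5.1² + 2·[6.2·24.6·0.54 + 6.2·5.1·0.09 + 24.6·5.1·0.27] = 669.61 + 238.162 = 907.772.
Because errors are independent across components, Cov(Tᵢ,Tⱼ) = Cov(Xᵢ,Xⱼ); the off-diagonal part of the true-score variance is the same as above.
True-score variance = [6.2²·0.82 + 24.6²·0.72 + 5.1²·0.63] + 238.162 = 483.622 + 238.162 = 721.784.
Reliability = 721.784 / 907.772 = 0.795.

0.795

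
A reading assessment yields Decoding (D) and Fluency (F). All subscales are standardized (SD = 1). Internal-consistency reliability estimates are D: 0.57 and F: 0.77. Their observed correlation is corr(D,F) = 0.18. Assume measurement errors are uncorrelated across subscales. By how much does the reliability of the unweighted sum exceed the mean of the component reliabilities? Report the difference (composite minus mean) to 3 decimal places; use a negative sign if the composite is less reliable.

Var(sum) = 2 + 0.36 = 2.36; true-score variance = 1.34 + 0.36 = 1.7; composite reliability = 0.7203.
Mean component reliability = 0.6700.
Difference = 0.7203 − 0.6700 = 0.050.

0.050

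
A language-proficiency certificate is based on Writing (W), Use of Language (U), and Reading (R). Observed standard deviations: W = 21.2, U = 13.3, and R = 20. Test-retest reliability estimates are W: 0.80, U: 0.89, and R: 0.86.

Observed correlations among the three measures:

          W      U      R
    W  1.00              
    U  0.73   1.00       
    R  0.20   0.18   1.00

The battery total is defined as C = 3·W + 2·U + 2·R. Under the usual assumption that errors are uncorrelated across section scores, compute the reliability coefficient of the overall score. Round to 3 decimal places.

0.891

Var(C) = 3²·21.2² + 2²·13.3² + 2²·20² + 2·[6·21.2·13.3·0.73 + 6·21.2·20·0.20 + 4·13.3·20·0.18] = 6352.52 + 3870.61 = 10223.1.
With uncorrelated errors the cross-covariances are all true-score covariance, so they carry over unchanged; only the diagonal terms shrink to ρᵢσᵢ².
True-score variance = [3²·21.2²·0.80 + 2²·13.3²·0.89 + 2²·20²·0.86] + 3870.61 = 5241.7 + 3870.61 = 9112.31.
Reliability = 9112.31 / 10223.1 = 0.891.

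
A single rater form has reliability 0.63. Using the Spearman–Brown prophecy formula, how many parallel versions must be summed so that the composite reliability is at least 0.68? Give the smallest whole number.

k ≥ ρ*(1−ρ₁)/(ρ₁(1−ρ*)) = 0.68·0.37 / (0.63·0.32) = 1.248.
Smallest integer k = 2.

2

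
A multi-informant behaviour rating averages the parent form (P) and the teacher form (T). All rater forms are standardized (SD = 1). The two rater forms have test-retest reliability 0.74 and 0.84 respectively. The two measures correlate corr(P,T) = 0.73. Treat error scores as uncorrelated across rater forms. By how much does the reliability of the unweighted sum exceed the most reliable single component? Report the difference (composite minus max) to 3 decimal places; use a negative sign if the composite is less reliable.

Var(sum) = 2 + 1.46 = 3.46; true-score variance = 1.58 + 1.46 = 3.04; composite reliability = 0.8786.
Max component reliability = 0.8400.
Difference = 0.8786 − 0.8400 = 0.039.

0.039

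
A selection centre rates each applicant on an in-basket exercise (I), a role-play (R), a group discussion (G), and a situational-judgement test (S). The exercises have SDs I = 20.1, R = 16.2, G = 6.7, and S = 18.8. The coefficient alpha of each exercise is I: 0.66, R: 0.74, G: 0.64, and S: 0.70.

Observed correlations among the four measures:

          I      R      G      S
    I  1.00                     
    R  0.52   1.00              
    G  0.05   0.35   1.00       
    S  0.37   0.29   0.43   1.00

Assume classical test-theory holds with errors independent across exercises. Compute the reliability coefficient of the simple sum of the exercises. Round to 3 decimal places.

0.841

Var(I+R+G+S) = 20.1² + 16.2² + 6.7² + 18.8² + 2·[20.1·16.2·0.52 + 20.1·6.7·0.05 + 20.1·18.8·0.37 + 16.2·6.7·0.35 + 16.2·18.8·0.29 + 6.7·18.8·0.43] = 1064.78 + 992.691 = 2057.47.
With uncorrelated errors the cross-covariances are all true-score covariance, so they carry over unchanged; only the diagonal terms shrink to ρᵢσᵢ².
True-score variance = [20.1²·0.66 + 16.2²·0.74 + 6.7²·0.64 + 18.8²·0.70] + 992.691 = 736.99 + 992.691 = 1729.68.
Reliability = 1729.68 / 2057.47 = 0.841.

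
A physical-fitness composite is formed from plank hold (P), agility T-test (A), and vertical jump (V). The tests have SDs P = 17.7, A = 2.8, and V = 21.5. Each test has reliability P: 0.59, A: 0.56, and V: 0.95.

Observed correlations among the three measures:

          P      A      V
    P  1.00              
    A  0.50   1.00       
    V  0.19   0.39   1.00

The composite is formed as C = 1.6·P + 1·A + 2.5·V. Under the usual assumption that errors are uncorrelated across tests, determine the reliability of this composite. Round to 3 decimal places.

0.893

Var(C) = 1.6²·17.7² + 2.8² + 2.5²·21.5² + 2·[1.6·17.7·2.8·0.50 + 4·17.7·21.5·0.19 + 2.5·2.8·21.5·0.39] = 3698.92 + 775.122 = 4474.05.
Because errors are independent across components, Cov(Tᵢ,Tⱼ) = Cov(Xᵢ,Xⱼ); the off-diagonal part of the true-score variance is the same as above.
True-score variance = [1.6²·17.7²·0.59 + 2.8²·0.56 + 2.5²·21.5²·0.95] + 775.122 = 3222.19 + 775.122 = 3997.31.
Reliability = 3997.31 / 4474.05 = 0.893.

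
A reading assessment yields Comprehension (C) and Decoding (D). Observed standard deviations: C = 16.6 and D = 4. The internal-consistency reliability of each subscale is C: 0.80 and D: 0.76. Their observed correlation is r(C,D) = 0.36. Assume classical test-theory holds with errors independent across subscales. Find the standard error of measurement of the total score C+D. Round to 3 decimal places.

Var(total) = 291.56 + 47.808 = 339.368.
True-score variance = 232.608 + 47.808 = 280.416, so reliability = 0.8263.
Error variance = 339.368 − 280.416 = 58.952; SEM = √58.952 = 7.678.

7.678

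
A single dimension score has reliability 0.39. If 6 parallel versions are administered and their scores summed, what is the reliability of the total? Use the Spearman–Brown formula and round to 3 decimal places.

0.793

ρ_k = kρ / (1 + (k−1)ρ) = 6·0.39 / (1 + 5·0.39) = 2.340 / 2.950 = 0.793.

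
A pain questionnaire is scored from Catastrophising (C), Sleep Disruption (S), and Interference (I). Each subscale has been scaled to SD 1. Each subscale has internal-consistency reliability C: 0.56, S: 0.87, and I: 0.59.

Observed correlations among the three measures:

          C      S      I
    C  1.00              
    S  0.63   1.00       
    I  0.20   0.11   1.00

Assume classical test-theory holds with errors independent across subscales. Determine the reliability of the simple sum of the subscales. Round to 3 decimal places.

0.799

Var(C+S+I) = 3 + 2·[0.63 + 0.20 + 0.11] = 3 + 1.88 = 4.88.
Under uncorrelated errors the observed covariances equal the true-score covariances, so only the own-variance terms attenuate.
True-score variance = [0.56 + 0.87 + 0.59] + 1.88 = 2.02 + 1.88 = 3.9.
Reliability = 3.9 / 4.88 = 0.799.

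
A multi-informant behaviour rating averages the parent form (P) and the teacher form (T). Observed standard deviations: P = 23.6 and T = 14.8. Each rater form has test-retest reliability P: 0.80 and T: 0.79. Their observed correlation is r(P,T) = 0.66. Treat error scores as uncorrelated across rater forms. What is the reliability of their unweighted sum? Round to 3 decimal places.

0.873

Var(P+T) = 23.6² + 14.8² + 2·[23.6·14.8·0.66] = 776 + 461.05 = 1237.05.
Under uncorrelated errors the observed covariances equal the true-score covariances, so only the own-variance terms attenuate.
True-score variance = [23.6²·0.80 + 14.8²·0.79] + 461.05 = 618.61 + 461.05 = 1079.66.
Reliability = 1079.66 / 1237.05 = 0.873.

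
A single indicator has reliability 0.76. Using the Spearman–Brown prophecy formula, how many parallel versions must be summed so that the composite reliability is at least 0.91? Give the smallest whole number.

4

k ≥ ρ*(1−ρ₁)/(ρ₁(1−ρ*)) = 0.91·0.24 / (0.76·0.09) = 3.193.
Smallest integer k = 4.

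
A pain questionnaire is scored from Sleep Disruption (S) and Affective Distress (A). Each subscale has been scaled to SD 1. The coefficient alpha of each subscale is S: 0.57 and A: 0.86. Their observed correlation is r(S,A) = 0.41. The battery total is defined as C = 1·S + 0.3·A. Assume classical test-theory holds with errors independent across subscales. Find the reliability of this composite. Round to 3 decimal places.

Var(C) = 1 + 0.3² + 2·[0.3·0.41] = 1.09 + 0.246 = 1.336.
Under uncorrelated errors the observed covariances equal the true-score covariances, so only the own-variance terms attenuate.
True-score variance = [0.57 + 0.3²·0.86] + 0.246 = 0.6474 + 0.246 = 0.8934.
Reliability = 0.8934 / 1.336 = 0.669.

0.669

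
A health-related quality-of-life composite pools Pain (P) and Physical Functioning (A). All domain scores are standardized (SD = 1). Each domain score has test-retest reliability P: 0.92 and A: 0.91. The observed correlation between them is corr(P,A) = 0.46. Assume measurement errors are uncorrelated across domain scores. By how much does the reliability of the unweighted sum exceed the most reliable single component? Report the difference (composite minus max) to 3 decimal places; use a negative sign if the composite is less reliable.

0.022

Var(sum) = 2 + 0.92 = 2.92; true-score variance = 1.83 + 0.92 = 2.75; composite reliability = 0.9418.
Max component reliability = 0.9200.
Difference = 0.9418 − 0.9200 = 0.022.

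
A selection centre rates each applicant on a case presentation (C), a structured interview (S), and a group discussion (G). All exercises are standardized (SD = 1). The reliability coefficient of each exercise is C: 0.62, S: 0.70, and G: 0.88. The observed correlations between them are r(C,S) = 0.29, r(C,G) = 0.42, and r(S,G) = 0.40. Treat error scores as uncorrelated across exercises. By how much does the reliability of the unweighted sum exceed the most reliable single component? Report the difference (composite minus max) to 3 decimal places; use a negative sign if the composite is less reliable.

Var(sum) = 3 + 2.22 = 5.22; true-score variance = 2.2 + 2.22 = 4.42; composite reliability = 0.8467.
Max component reliability = 0.8800.
Difference = 0.8467 − 0.8800 = -0.033.

-0.033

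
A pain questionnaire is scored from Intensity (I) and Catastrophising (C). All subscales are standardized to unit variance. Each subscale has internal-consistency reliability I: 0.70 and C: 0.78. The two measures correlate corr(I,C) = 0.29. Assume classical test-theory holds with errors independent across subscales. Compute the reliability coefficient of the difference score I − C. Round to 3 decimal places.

Var(I−C) = 1 + 1 − 2·0.29 = 2 − 0.58 = 1.42.
Because errors are independent across components, Cov(Tᵢ,Tⱼ) = Cov(Xᵢ,Xⱼ); the off-diagonal part of the true-score variance is the same as above.
True-score variance = [0.70 + 0.78] − 0.58 = 1.48 − 0.58 = 0.9.
Reliability = 0.9 / 1.42 = 0.634.

0.634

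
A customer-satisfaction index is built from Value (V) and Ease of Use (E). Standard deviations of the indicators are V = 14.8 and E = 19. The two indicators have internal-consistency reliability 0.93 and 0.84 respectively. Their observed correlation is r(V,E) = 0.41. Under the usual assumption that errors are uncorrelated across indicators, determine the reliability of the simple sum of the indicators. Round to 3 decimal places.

0.910

Var(V+E) = 14.8² + 19² + 2·[14.8·19·0.41] = 580.04 + 230.584 = 810.624.
With uncorrelated errors the cross-covariances are all true-score covariance, so they carry over unchanged; only the diagonal terms shrink to ρᵢσᵢ².
True-score variance = [14.8²·0.93 + 19²·0.84] + 230.584 = 506.947 + 230.584 = 737.531.
Reliability = 737.531 / 810.624 = 0.910.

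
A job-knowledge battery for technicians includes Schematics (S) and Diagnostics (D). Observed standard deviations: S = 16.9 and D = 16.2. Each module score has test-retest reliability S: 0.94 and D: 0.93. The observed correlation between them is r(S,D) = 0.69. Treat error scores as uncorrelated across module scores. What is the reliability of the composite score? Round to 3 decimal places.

Var(S+D) = 16.9² + 16.2² + 2·[16.9·16.2·0.69] = 548.05 + 377.816 = 925.866.
Under uncorrelated errors the observed covariances equal the true-score covariances, so only the own-variance terms attenuate.
True-score variance = [16.9²·0.94 + 16.2²·0.93] + 377.816 = 512.543 + 377.816 = 890.359.
Reliability = 890.359 / 925.866 = 0.962.

0.962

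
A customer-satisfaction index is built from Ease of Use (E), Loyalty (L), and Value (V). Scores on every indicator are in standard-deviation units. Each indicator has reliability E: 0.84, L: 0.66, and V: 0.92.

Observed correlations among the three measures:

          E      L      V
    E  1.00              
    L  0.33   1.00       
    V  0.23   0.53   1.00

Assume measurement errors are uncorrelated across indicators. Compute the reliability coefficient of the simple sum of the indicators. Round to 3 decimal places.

0.888

Var(E+L+V) = 3 + 2·[0.33 + 0.23 + 0.53] = 3 + 2.18 = 5.18.
Under uncorrelated errors the observed covariances equal the true-score covariances, so only the own-variance terms attenuate.
True-score variance = [0.84 + 0.66 + 0.92] + 2.18 = 2.42 + 2.18 = 4.6.
Reliability = 4.6 / 5.18 = 0.888.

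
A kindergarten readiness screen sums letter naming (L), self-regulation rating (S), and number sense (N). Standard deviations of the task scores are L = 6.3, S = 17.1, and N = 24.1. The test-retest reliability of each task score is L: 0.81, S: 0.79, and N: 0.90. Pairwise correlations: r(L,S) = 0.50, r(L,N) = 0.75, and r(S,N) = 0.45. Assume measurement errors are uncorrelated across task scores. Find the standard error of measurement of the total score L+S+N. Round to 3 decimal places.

11.271

Var(total) = 912.91 + 706.374 = 1619.28.
True-score variance = 785.882 + 706.374 = 1492.26, so reliability = 0.9216.
Error variance = 1619.28 − 1492.26 = 127.028; SEM = √127.028 = 11.271.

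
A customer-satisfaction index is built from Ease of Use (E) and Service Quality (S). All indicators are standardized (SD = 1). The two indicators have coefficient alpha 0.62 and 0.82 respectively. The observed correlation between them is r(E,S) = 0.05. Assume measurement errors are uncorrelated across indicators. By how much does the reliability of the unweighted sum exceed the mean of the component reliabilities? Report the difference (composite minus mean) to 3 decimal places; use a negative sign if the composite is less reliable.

Var(sum) = 2 + 0.1 = 2.1; true-score variance = 1.44 + 0.1 = 1.54; composite reliability = 0.7333.
Mean component reliability = 0.7200.
Difference = 0.7333 − 0.7200 = 0.013.

0.013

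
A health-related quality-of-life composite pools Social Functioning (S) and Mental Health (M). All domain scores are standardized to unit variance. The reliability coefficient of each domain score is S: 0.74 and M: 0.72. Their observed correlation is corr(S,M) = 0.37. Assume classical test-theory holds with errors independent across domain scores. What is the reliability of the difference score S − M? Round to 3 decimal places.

0.571

Var(S−M) = 1 + 1 − 2·0.37 = 2 − 0.74 = 1.26.
With uncorrelated errors the cross-covariances are all true-score covariance, so they carry over unchanged; only the diagonal terms shrink to ρᵢσᵢ².
True-score variance = [0.74 + 0.72] − 0.74 = 1.46 − 0.74 = 0.72.
Reliability = 0.72 / 1.26 = 0.571.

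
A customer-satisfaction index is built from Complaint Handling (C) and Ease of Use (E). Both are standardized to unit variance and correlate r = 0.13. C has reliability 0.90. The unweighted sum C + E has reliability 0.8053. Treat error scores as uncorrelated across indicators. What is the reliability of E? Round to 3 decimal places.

0.660

Var(C+E) = 2 + 2·0.13 = 2.260.
True-score variance = ρ_C + ρ_E + 2·0.13, so 0.8053 = (0.90 + ρ_E + 0.26) / 2.260.
ρ_E = 0.8053·2.260 − 0.90 − 0.26 = 0.660.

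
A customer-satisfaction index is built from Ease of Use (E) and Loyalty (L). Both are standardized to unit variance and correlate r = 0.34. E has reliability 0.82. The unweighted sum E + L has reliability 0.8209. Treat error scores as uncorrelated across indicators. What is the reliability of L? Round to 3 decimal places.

0.700

Var(E+L) = 2 + 2·0.34 = 2.680.
True-score variance = ρ_E + ρ_L + 2·0.34, so 0.8209 = (0.82 + ρ_L + 0.68) / 2.680.
ρ_L = 0.8209·2.680 − 0.82 − 0.68 = 0.700.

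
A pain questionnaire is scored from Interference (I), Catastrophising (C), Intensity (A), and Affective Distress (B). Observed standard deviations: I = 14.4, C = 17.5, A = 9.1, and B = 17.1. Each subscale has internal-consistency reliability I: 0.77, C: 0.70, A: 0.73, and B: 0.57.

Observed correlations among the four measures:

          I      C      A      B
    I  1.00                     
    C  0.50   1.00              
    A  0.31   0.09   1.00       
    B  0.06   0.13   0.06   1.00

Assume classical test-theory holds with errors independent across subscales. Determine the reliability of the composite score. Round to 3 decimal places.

Var(I+C+A+B) = 14.4² + 17.5² + 9.1² + 17.1² + 2·[14.4·17.5·0.50 + 14.4·9.1·0.31 + 14.4·17.1·0.06 + 17.5·9.1·0.09 + 17.5·17.1·0.13 + 9.1·17.1·0.06] = 888.83 + 487.937 = 1376.77.
Under uncorrelated errors the observed covariances equal the true-score covariances, so only the own-variance terms attenuate.
True-score variance = [14.4²·0.77 + 17.5²·0.70 + 9.1²·0.73 + 17.1²·0.57] + 487.937 = 601.167 + 487.937 = 1089.1.
Reliability = 1089.1 / 1376.77 = 0.791.

0.791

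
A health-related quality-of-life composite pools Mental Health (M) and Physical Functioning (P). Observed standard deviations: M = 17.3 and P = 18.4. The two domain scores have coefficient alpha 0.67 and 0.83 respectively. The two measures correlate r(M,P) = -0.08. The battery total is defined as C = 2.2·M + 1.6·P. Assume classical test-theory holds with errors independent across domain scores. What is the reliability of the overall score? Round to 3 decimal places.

0.707

Var(C) = 2.2²·17.3² + 1.6²·18.4² + 2·[3.52·17.3·18.4·(-0.08)] = 2315.28 − 179.278 = 2136.
Because errors are independent across components, Cov(Tᵢ,Tⱼ) = Cov(Xᵢ,Xⱼ); the off-diagonal part of the true-score variance is the same as above.
True-score variance = [2.2²·17.3²·0.67 + 1.6²·18.4²·0.83] − 179.278 = 1689.91 − 179.278 = 1510.63.
Reliability = 1510.63 / 2136 = 0.707.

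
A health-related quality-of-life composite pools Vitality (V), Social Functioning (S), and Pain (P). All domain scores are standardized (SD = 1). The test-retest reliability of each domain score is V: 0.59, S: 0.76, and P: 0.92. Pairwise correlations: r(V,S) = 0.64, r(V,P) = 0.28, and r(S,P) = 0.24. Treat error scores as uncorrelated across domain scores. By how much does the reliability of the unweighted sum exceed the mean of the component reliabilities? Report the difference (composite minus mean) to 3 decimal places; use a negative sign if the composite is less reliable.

Var(sum) = 3 + 2.32 = 5.32; true-score variance = 2.27 + 2.32 = 4.59; composite reliability = 0.8628.
Mean component reliability = 0.7567.
Difference = 0.8628 − 0.7567 = 0.106.

0.106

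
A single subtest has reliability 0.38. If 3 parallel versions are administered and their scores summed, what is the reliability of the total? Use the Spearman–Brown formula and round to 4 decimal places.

0.6477

ρ_k = kρ / (1 + (k−1)ρ) = 3·0.38 / (1 + 2·0.38) = 1.140 / 1.760 = 0.6477.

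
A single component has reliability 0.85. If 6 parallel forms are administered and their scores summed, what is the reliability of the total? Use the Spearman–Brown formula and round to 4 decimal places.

ρ_k = kρ / (1 + (k−1)ρ) = 6·0.85 / (1 + 5·0.85) = 5.100 / 5.250 = 0.9714.

0.9714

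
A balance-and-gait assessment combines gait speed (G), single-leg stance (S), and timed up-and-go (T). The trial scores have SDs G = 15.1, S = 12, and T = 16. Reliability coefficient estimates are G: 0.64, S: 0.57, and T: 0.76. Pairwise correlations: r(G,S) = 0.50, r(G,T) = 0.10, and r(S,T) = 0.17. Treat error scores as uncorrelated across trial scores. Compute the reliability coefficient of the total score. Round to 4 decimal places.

Var(G+S+T) = 15.1² + 12² + 16² + 2·[15.1·12·0.50 + 15.1·16·0.10 + 12·16·0.17] = 628.01 + 294.8 = 922.81.
With uncorrelated errors the cross-covariances are all true-score covariance, so they carry over unchanged; only the diagonal terms shrink to ρᵢσᵢ².
True-score variance = [15.1²·0.64 + 12²·0.57 + 16²·0.76] + 294.8 = 422.566 + 294.8 = 717.366.
Reliability = 717.366 / 922.81 = 0.7774.

0.7774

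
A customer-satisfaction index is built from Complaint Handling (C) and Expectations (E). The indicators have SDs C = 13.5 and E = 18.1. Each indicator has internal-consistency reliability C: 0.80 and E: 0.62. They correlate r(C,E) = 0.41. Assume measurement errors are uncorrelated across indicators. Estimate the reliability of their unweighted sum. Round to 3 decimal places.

Var(C+E) = 13.5² + 18.1² + 2·[13.5·18.1·0.41] = 509.86 + 200.367 = 710.227.
Under uncorrelated errors the observed covariances equal the true-score covariances, so only the own-variance terms attenuate.
True-score variance = [13.5²·0.80 + 18.1²·0.62] + 200.367 = 348.918 + 200.367 = 549.285.
Reliability = 549.285 / 710.227 = 0.773.

0.773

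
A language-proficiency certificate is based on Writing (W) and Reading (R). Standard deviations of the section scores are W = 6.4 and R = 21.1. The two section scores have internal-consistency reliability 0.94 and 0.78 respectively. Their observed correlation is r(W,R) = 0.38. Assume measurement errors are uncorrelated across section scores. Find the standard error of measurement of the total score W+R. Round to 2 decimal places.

Var(total) = 486.17 + 102.63 = 588.8.
True-score variance = 385.766 + 102.63 = 488.397, so reliability = 0.8295.
Error variance = 588.8 − 488.397 = 100.404; SEM = √100.404 = 10.02.

10.02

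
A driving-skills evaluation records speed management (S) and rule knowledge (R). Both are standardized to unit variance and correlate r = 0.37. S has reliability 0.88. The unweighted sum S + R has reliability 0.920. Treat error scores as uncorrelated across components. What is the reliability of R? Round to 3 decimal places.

Var(S+R) = 2 + 2·0.37 = 2.740.
True-score variance = ρ_S + ρ_R + 2·0.37, so 0.920 = (0.88 + ρ_R + 0.74) / 2.740.
ρ_R = 0.920·2.740 − 0.88 − 0.74 = 0.901.

0.901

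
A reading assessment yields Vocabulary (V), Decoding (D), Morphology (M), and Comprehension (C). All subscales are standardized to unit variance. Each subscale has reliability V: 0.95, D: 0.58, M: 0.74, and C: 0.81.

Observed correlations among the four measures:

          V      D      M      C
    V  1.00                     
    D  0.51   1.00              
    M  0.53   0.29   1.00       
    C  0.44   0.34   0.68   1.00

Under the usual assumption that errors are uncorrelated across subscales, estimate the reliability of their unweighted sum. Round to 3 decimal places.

0.904

Var(V+D+M+C) = 4 + 2·[0.51 + 0.53 + 0.44 + 0.29 + 0.34 + 0.68] = 4 + 5.58 = 9.58.
With uncorrelated errors the cross-covariances are all true-score covariance, so they carry over unchanged; only the diagonal terms shrink to ρᵢσᵢ².
True-score variance = [0.95 + 0.58 + 0.74 + 0.81] + 5.58 = 3.08 + 5.58 = 8.66.
Reliability = 8.66 / 9.58 = 0.904.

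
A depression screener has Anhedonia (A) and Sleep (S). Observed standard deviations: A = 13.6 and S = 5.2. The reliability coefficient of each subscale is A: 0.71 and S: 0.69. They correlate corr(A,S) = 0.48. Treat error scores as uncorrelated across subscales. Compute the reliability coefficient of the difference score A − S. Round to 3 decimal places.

0.570

Var(A−S) = 13.6² + 5.2² − 2·13.6·5.2·0.48 = 212 − 67.8912 = 144.109.
Under uncorrelated errors the observed covariances equal the true-score covariances, so only the own-variance terms attenuate.
True-score variance = [13.6²·0.71 + 5.2²·0.69] − 67.8912 = 149.979 − 67.8912 = 82.088.
Reliability = 82.088 / 144.109 = 0.570.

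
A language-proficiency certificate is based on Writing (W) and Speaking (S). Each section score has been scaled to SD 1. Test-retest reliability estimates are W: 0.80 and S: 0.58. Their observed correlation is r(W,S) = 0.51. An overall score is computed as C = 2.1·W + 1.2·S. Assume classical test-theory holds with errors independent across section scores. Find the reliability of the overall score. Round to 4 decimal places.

Var(C) = 2.1² + 1.2² + 2·[2.52·0.51] = 5.85 + 2.5704 = 8.4204.
Under uncorrelated errors the observed covariances equal the true-score covariances, so only the own-variance terms attenuate.
True-score variance = [2.1²·0.80 + 1.2²·0.58] + 2.5704 = 4.3632 + 2.5704 = 6.9336.
Reliability = 6.9336 / 8.4204 = 0.8234.

0.8234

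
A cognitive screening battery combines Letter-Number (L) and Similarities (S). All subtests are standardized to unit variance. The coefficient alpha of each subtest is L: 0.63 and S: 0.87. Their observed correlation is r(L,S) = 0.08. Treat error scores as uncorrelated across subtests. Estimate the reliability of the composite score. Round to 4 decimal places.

0.7685

Var(L+S) = 2 + 2·[0.08] = 2 + 0.16 = 2.16.
Because errors are independent across components, Cov(Tᵢ,Tⱼ) = Cov(Xᵢ,Xⱼ); the off-diagonal part of the true-score variance is the same as above.
True-score variance = [0.63 + 0.87] + 0.16 = 1.5 + 0.16 = 1.66.
Reliability = 1.66 / 2.16 = 0.7685.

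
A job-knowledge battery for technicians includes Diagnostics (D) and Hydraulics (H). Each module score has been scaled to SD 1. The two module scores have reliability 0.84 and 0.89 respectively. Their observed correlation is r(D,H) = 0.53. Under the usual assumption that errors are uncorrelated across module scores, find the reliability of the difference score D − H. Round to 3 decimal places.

0.713

Var(D−H) = 1 + 1 − 2·0.53 = 2 − 1.06 = 0.94.
Under uncorrelated errors the observed covariances equal the true-score covariances, so only the own-variance terms attenuate.
True-score variance = [0.84 + 0.89] − 1.06 = 1.73 − 1.06 = 0.67.
Reliability = 0.67 / 0.94 = 0.713.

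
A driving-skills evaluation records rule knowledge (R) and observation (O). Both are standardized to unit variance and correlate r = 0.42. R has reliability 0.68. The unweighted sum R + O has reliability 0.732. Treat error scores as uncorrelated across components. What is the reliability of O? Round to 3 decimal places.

Var(R+O) = 2 + 2·0.42 = 2.840.
True-score variance = ρ_R + ρ_O + 2·0.42, so 0.732 = (0.68 + ρ_O + 0.84) / 2.840.
ρ_O = 0.732·2.840 − 0.68 − 0.84 = 0.559.

0.559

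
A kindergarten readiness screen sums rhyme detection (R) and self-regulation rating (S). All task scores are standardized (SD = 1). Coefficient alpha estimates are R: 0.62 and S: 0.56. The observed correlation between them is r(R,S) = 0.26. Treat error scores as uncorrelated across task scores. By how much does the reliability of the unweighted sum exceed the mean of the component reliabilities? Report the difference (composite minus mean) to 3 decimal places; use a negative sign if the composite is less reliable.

0.085

Var(sum) = 2 + 0.52 = 2.52; true-score variance = 1.18 + 0.52 = 1.7; composite reliability = 0.6746.
Mean component reliability = 0.5900.
Difference = 0.6746 − 0.5900 = 0.085.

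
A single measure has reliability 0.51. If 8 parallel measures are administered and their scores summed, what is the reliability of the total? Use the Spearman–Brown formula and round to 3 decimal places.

ρ_k = kρ / (1 + (k−1)ρ) = 8·0.51 / (1 + 7·0.51) = 4.080 / 4.570 = 0.893.

0.893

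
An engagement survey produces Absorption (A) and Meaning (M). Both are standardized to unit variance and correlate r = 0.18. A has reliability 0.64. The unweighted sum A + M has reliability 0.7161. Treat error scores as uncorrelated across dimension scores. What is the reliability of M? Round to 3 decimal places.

0.690

Var(A+M) = 2 + 2·0.18 = 2.360.
True-score variance = ρ_A + ρ_M + 2·0.18, so 0.7161 = (0.64 + ρ_M + 0.36) / 2.360.
ρ_M = 0.7161·2.360 − 0.64 − 0.36 = 0.690.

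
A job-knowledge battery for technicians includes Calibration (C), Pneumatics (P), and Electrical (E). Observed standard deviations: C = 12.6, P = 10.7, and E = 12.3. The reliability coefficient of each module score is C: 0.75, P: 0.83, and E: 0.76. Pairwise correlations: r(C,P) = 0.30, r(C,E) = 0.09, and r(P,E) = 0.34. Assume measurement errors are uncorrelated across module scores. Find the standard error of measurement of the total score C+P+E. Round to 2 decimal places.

9.77

Var(total) = 424.54 + 198.283 = 622.823.
True-score variance = 329.077 + 198.283 = 527.36, so reliability = 0.8467.
Error variance = 622.823 − 527.36 = 95.4629; SEM = √95.4629 = 9.77.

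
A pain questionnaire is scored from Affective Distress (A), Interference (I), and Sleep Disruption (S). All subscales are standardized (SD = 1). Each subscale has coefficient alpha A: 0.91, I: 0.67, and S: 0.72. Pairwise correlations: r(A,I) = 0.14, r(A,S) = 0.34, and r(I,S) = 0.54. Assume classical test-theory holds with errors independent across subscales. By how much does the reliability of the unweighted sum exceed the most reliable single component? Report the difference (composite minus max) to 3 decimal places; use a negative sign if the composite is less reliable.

Var(sum) = 3 + 2.04 = 5.04; true-score variance = 2.3 + 2.04 = 4.34; composite reliability = 0.8611.
Max component reliability = 0.9100.
Difference = 0.8611 − 0.9100 = -0.049.

-0.049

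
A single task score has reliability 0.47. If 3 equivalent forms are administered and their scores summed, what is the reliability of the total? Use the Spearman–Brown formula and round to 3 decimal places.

0.727

ρ_k = kρ / (1 + (k−1)ρ) = 3·0.47 / (1 + 2·0.47) = 1.410 / 1.940 = 0.727.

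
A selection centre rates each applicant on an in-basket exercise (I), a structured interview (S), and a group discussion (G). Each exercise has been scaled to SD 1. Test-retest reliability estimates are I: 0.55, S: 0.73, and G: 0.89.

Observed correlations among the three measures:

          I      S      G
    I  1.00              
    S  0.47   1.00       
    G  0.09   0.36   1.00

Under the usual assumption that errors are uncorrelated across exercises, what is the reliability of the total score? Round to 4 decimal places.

0.8285

Var(I+S+G) = 3 + 2·[0.47 + 0.09 + 0.36] = 3 + 1.84 = 4.84.
Because errors are independent across components, Cov(Tᵢ,Tⱼ) = Cov(Xᵢ,Xⱼ); the off-diagonal part of the true-score variance is the same as above.
True-score variance = [0.55 + 0.73 + 0.89] + 1.84 = 2.17 + 1.84 = 4.01.
Reliability = 4.01 / 4.84 = 0.8285.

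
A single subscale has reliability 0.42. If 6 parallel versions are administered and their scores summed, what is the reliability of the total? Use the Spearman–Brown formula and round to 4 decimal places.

ρ_k = kρ / (1 + (k−1)ρ) = 6·0.42 / (1 + 5·0.42) = 2.520 / 3.100 = 0.8129.

0.8129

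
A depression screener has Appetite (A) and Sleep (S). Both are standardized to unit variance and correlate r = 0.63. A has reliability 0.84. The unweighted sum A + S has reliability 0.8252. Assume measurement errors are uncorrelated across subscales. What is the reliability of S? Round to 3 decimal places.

0.590

Var(A+S) = 2 + 2·0.63 = 3.260.
True-score variance = ρ_A + ρ_S + 2·0.63, so 0.8252 = (0.84 + ρ_S + 1.26) / 3.260.
ρ_S = 0.8252·3.260 − 0.84 − 1.26 = 0.590.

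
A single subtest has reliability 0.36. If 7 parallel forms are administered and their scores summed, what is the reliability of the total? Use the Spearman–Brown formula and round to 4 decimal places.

0.7975

ρ_k = kρ / (1 + (k−1)ρ) = 7·0.36 / (1 + 6·0.36) = 2.520 / 3.160 = 0.7975.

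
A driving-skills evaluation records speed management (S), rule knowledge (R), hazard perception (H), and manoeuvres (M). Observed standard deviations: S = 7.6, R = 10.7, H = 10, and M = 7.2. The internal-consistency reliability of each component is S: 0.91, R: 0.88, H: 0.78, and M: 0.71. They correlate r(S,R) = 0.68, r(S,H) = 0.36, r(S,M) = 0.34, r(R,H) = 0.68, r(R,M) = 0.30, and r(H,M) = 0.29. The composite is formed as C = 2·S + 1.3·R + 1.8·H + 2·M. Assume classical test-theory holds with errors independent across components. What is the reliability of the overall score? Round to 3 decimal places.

Var(C) = 2²·7.6² + 1.3²·10.7² + 1.8²·10² + 2²·7.2² + 2·[2.6·7.6·10.7·0.68 + 3.6·7.6·10·0.36 + 4·7.6·7.2·0.34 + 2.34·10.7·10·0.68 + 2.6·10.7·7.2·0.30 + 3.6·10·7.2·0.29] = 955.888 + 1244.41 = 2200.3.
Because errors are independent across components, Cov(Tᵢ,Tⱼ) = Cov(Xᵢ,Xⱼ); the off-diagonal part of the true-score variance is the same as above.
True-score variance = [2²·7.6²·0.91 + 1.3²·10.7²·0.88 + 1.8²·10²·0.78 + 2²·7.2²·0.71] + 1244.41 = 780.462 + 1244.41 = 2024.87.
Reliability = 2024.87 / 2200.3 = 0.920.

0.920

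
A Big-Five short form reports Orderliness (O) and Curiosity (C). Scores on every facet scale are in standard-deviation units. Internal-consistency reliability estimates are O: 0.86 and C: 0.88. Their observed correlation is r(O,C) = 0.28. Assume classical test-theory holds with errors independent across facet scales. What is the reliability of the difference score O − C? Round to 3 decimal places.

Var(O−C) = 1 + 1 − 2·0.28 = 2 − 0.56 = 1.44.
Under uncorrelated errors the observed covariances equal the true-score covariances, so only the own-variance terms attenuate.
True-score variance = [0.86 + 0.88] − 0.56 = 1.74 − 0.56 = 1.18.
Reliability = 1.18 / 1.44 = 0.819.

0.819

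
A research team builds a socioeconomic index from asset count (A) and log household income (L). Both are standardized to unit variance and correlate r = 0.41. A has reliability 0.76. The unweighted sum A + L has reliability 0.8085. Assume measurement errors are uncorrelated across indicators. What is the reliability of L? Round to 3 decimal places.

0.700

Var(A+L) = 2 + 2·0.41 = 2.820.
True-score variance = ρ_A + ρ_L + 2·0.41, so 0.8085 = (0.76 + ρ_L + 0.82) / 2.820.
ρ_L = 0.8085·2.820 − 0.76 − 0.82 = 0.700.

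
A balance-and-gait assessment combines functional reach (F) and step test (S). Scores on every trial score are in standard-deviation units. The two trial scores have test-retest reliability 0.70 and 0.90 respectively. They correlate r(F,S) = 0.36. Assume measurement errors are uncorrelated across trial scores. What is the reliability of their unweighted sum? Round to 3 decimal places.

0.853

Var(F+S) = 2 + 2·[0.36] = 2 + 0.72 = 2.72.
Under uncorrelated errors the observed covariances equal the true-score covariances, so only the own-variance terms attenuate.
True-score variance = [0.70 + 0.90] + 0.72 = 1.6 + 0.72 = 2.32.
Reliability = 2.32 / 2.72 = 0.853.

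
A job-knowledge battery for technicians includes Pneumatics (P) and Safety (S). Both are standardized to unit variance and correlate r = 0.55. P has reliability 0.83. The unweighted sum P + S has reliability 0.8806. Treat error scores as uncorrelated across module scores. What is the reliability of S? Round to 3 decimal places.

Var(P+S) = 2 + 2·0.55 = 3.100.
True-score variance = ρ_P + ρ_S + 2·0.55, so 0.8806 = (0.83 + ρ_S + 1.10) / 3.100.
ρ_S = 0.8806·3.100 − 0.83 − 1.10 = 0.800.

0.800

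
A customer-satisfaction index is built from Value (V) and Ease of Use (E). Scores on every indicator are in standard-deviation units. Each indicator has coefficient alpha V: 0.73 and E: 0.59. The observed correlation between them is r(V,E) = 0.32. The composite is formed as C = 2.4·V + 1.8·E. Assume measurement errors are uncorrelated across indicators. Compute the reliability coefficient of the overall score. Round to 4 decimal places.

0.7549

Var(C) = 2.4² + 1.8² + 2·[4.32·0.32] = 9 + 2.7648 = 11.7648.
With uncorrelated errors the cross-covariances are all true-score covariance, so they carry over unchanged; only the diagonal terms shrink to ρᵢσᵢ².
True-score variance = [2.4²·0.73 + 1.8²·0.59] + 2.7648 = 6.1164 + 2.7648 = 8.8812.
Reliability = 8.8812 / 11.7648 = 0.7549.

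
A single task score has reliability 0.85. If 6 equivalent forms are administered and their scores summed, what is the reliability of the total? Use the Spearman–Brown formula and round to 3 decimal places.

0.971

ρ_k = kρ / (1 + (k−1)ρ) = 6·0.85 / (1 + 5·0.85) = 5.100 / 5.250 = 0.971.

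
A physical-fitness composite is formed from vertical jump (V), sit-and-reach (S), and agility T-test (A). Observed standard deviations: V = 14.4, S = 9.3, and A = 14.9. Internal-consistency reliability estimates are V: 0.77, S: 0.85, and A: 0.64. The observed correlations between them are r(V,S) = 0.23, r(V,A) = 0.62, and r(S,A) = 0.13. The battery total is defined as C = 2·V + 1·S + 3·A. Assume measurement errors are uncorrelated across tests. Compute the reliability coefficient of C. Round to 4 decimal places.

0.8053

Var(C) = 2²·14.4² + 9.3² + 3²·14.9² + 2·[2·14.4·9.3·0.23 + 6·14.4·14.9·0.62 + 3·9.3·14.9·0.13] = 2914.02 + 1827.62 = 4741.64.
With uncorrelated errors the cross-covariances are all true-score covariance, so they carry over unchanged; only the diagonal terms shrink to ρᵢσᵢ².
True-score variance = [2²·14.4²·0.77 + 9.3²·0.85 + 3²·14.9²·0.64] + 1827.62 = 1990.96 + 1827.62 = 3818.58.
Reliability = 3818.58 / 4741.64 = 0.8053.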